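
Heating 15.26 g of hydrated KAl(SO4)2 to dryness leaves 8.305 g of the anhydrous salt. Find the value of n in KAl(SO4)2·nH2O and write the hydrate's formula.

KAl(SO4)2·12H2O

Mass of water lost = 15.26 − 8.305 = 6.955 g → 6.955 / 18.02 = 0.386 mol H2O
Molar mass of KAl(SO4)2 = 258.22 g/mol → mol KAl(SO4)2 = 8.305 / 258.22 = 0.03216
n = 0.386 / 0.03216 = 12.00 ≈ 12 → KAl(SO4)2·12H2O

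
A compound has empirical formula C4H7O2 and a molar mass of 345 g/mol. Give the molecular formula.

C16H28O8

Empirical-formula mass = 87.10 g/mol
n = 345 / 87.10 = 3.96 ≈ 4
Molecular formula = (C4H7O2)4 = C16H28O8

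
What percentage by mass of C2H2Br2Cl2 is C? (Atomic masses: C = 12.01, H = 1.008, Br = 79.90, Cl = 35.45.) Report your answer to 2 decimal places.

9.36%

Molar mass = 2(12.01) + 2(1.008) + 2(79.90) + 2(35.45) = 256.736 g/mol
Mass of C per mole = 2 × 12.01 = 24.020 g
% C = 24.020 / 256.736 × 100 = 9.36%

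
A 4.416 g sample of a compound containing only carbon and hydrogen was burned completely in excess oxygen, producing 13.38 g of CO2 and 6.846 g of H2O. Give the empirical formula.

C2H5

mol C = 13.38 / 44.01 = 0.3040; mass C = 0.3040 × 12.01 = 3.651 g
mol H = 2 × (6.846 / 18.02) = 0.7598; mass H = 0.7598 × 1.008 = 0.7659 g
Smallest is C at 0.304 mol; normalising gives C 1.000, H 2.499
Scaling by 2: C 2.00, H 5.00 → C2H5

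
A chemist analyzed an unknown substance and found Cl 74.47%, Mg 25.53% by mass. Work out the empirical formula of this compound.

Assume 100 g: 74.47 g Cl, 25.53 g Mg.
Cl: 74.47 g ÷ 35.45 g/mol = 2.101 mol
Mg: 25.53 g ÷ 24.31 g/mol = 1.05 mol
Divide by the smallest (1.05 mol Mg): Cl 2.000, Mg 1.000
Ratio ≈ 2:1, so the empirical formula is Cl2Mg

Cl2Mg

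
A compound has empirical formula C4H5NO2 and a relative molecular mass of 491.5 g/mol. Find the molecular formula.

C20H25N5O10

Empirical-formula mass = 99.09 g/mol
n = 491.5 / 99.09 = 4.96 ≈ 5
Molecular formula = (C4H5NO2)5 = C20H25N5O10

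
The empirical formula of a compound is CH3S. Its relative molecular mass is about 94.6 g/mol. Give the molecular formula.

Empirical-formula mass = 47.10 g/mol
n = 94.6 / 47.10 = 2.01 ≈ 2
Molecular formula = (CH3S)2 = C2H6S2

C2H6S2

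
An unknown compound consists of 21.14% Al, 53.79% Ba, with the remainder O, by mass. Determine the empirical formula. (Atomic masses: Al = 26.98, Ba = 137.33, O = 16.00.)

Al2BaO4

Assume 100 g: 21.14 g Al, 53.79 g Ba, 25.07 g O.
Al: 21.14 g ÷ 26.98 g/mol = 0.7835 mol
Ba: 53.79 g ÷ 137.33 g/mol = 0.3917 mol
O: 25.07 g ÷ 16.00 g/mol = 1.567 mol
Smallest is Ba at 0.3917 mol; normalising gives Al 2.000, Ba 1.000, O 4.000
≈ 2:1:4 → Al2BaO4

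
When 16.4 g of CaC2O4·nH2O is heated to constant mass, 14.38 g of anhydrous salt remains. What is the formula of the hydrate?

Mass of water lost = 16.4 − 14.38 = 2.02 g → 2.02 / 18.02 = 0.1121 mol H2O
Molar mass of CaC2O4 = 128.10 g/mol → mol CaC2O4 = 14.38 / 128.10 = 0.1123
n = 0.1121 / 0.1123 = 1.00 ≈ 1 → CaC2O4·H2O

CaC2O4·H2O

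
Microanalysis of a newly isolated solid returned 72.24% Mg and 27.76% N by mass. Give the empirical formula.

Mg3N2

Assume 100 g: 72.24 g Mg, 27.76 g N.
n(Mg) = 72.24/24.31 = 2.972, n(N) = 27.76/14.01 = 1.981
Ratios (÷ 1.981): Mg 1.500, N 1.000
×2: Mg 3.00, N 2.00 → Mg3N2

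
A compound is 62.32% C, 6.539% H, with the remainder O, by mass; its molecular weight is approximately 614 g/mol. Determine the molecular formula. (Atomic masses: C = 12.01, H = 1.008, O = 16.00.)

C32H40O12

Assume 100 g: 62.32 g C, 6.539 g H, 31.141 g O.
Moles — C: 62.32 / 12.01 = 5.189 mol; H: 6.539 / 1.008 = 6.487 mol; O: 31.141 / 16.00 = 1.946 mol
Ratios (÷ 1.946): C 2.666, H 3.333, O 1.000
×3: C 8.00, H 10.00, O 3.00 → C8H10O3
Empirical-formula mass = 154.16 g/mol
n = 614 / 154.16 = 3.98 ≈ 4
Molecular formula = (C8H10O3)×4 = C32H40O12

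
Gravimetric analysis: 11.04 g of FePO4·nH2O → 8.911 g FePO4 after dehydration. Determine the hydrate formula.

FePO4·2H2O

Mass of water lost = 11.04 − 8.911 = 2.129 g → 2.129 / 18.02 = 0.1181 mol H2O
Molar mass of FePO4 = 150.82 g/mol → mol FePO4 = 8.911 / 150.82 = 0.05908
n = 0.1181 / 0.05908 = 2.00 ≈ 2 → FePO4·2H2O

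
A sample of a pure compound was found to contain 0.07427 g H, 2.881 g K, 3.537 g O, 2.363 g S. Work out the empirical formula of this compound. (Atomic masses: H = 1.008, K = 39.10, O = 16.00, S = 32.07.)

H: 0.07427 g ÷ 1.008 g/mol = 0.07368 mol
K: 2.881 g ÷ 39.10 g/mol = 0.07368 mol
O: 3.537 g ÷ 16.00 g/mol = 0.2211 mol
S: 2.363 g ÷ 32.07 g/mol = 0.07368 mol
Smallest is H at 0.07368 mol; normalising gives H 1.000, K 1.000, O 3.000, S 1.000
Ratio ≈ 1:1:3:1, so the empirical formula is HKO3S

HKO3S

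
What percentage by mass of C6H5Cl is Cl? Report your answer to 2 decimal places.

Molar mass = 6(12.01) + 5(1.008) + 1(35.45) = 112.550 g/mol
Mass of Cl per mole = 1 × 35.45 = 35.450 g
% Cl = 35.450 / 112.550 × 100 = 31.50%

31.50%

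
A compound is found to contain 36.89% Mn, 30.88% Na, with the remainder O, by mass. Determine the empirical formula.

Assume 100 g: 36.89 g Mn, 30.88 g Na, 32.23 g O.
Mn: 36.89 g ÷ 54.94 g/mol = 0.6715 mol
Na: 30.88 g ÷ 22.99 g/mol = 1.343 mol
O: 32.23 g ÷ 16.00 g/mol = 2.014 mol
Divide by the smallest (0.6715 mol Mn): Mn 1.000, Na 2.000, O 3.000
≈ 1:2:3 → MnNa2O3

MnNa2O3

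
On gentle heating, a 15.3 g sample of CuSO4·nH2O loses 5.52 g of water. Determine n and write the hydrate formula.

CuSO4·5H2O

Mass of anhydrous CuSO4 = 15.3 − 5.52 = 9.78 g
mol H2O = 5.52 / 18.02 = 0.3063
Molar mass of CuSO4 = 159.62 g/mol → mol CuSO4 = 9.78 / 159.62 = 0.06127
n = 0.3063 / 0.06127 = 5.00 ≈ 5 → CuSO4·5H2O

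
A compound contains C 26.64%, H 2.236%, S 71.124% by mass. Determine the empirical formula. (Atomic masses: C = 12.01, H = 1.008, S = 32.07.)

CHS

Assume 100 g: 26.64 g C, 2.236 g H, 71.124 g S.
n(C) = 26.64/12.01 = 2.218, n(H) = 2.236/1.008 = 2.218, n(S) = 71.124/32.07 = 2.218
Divide by the smallest (2.218 mol S): C 1.000, H 1.000, S 1.000
→ CHS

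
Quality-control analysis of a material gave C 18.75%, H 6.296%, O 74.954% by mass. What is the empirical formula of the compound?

CH4O3

Assume 100 g: 18.75 g C, 6.296 g H, 74.954 g O.
C: 18.75 g ÷ 12.01 g/mol = 1.561 mol
H: 6.296 g ÷ 1.008 g/mol = 6.246 mol
O: 74.954 g ÷ 16.00 g/mol = 4.685 mol
Ratios (÷ 1.561): C 1.000, H 4.001, O 3.001
→ CH4O3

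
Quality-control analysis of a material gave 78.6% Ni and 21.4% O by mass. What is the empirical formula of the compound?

NiO

Assume 100 g: 78.6 g Ni, 21.4 g O.
Ni: 78.6 g ÷ 58.69 g/mol = 1.339 mol
O: 21.4 g ÷ 16.00 g/mol = 1.337 mol
Smallest is O at 1.337 mol; normalising gives Ni 1.001, O 1.000
≈ 1:1 → NiO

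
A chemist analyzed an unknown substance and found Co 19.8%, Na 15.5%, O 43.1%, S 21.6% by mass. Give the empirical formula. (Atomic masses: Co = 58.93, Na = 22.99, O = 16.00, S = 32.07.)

CoNa2O8S2

Assume 100 g: 19.8 g Co, 15.5 g Na, 43.1 g O, 21.6 g S.
Moles — Co: 19.8 / 58.93 = 0.336 mol; Na: 15.5 / 22.99 = 0.6742 mol; O: 43.1 / 16.00 = 2.694 mol; S: 21.6 / 32.07 = 0.6735 mol
Divide by the smallest (0.336 mol Co): Co 1.000, Na 2.007, O 8.017, S 2.005
→ CoNa2O8S2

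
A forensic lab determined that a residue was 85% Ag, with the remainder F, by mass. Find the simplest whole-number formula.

Assume 100 g: 85 g Ag, 15 g F.
Ag: 85 g ÷ 107.87 g/mol = 0.788 mol
F: 15 g ÷ 19.00 g/mol = 0.7895 mol
Smallest is Ag at 0.788 mol; normalising gives Ag 1.000, F 1.002
≈ 1:1 → AgF

AgF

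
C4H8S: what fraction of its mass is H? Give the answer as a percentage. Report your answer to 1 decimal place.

Molar mass = 4(12.01) + 8(1.008) + 1(32.07) = 88.174 g/mol
Mass of H per mole = 8 × 1.008 = 8.064 g
% H = 8.064 / 88.174 × 100 = 9.1%

9.1%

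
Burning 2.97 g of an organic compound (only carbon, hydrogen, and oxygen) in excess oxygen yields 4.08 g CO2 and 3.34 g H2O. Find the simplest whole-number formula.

CH4O

mol C = 4.08 / 44.01 = 0.09271; mass C = 0.09271 × 12.01 = 1.113 g
mol H = 2 × (3.34 / 18.02) = 0.3707; mass H = 0.3707 × 1.008 = 0.3737 g
mass O = 2.97 − (1.487) = 1.483 g → mol O = 0.09268
Divide by the smallest (0.09268 mol O): C 1.000, H 4.000, O 1.000
→ CH4O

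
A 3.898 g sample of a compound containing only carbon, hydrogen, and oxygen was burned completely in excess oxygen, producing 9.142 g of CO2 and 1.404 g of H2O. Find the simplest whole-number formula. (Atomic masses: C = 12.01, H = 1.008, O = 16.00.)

mol C = 9.142 / 44.01 = 0.2077; mass C = 0.2077 × 12.01 = 2.495 g
mol H = 2 × (1.404 / 18.02) = 0.1558; mass H = 0.1558 × 1.008 = 0.1571 g
mass O = 3.898 − (2.652) = 1.246 g → mol O = 0.07788
Ratios (÷ 0.07788): C 2.667, H 2.001, O 1.000
×3: C 8.00, H 6.00, O 3.00 → C8H6O3

C8H6O3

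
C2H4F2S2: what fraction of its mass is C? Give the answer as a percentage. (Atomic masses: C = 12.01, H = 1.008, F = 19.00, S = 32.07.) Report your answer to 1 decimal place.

18.4%

Molar mass = 2(12.01) + 4(1.008) + 2(19.00) + 2(32.07) = 130.192 g/mol
Mass of C per mole = 2 × 12.01 = 24.020 g
% C = 24.020 / 130.192 × 100 = 18.4%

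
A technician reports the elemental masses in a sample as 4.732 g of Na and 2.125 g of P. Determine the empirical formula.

Na3P

Na: 4.732 g ÷ 22.99 g/mol = 0.2058 mol
P: 2.125 g ÷ 30.97 g/mol = 0.06861 mol
Smallest is P at 0.06861 mol; normalising gives Na 3.000, P 1.000
→ Na3P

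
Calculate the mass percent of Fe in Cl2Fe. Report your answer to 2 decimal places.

44.06%

Molar mass = 2(35.45) + 1(55.85) = 126.750 g/mol
Mass of Fe per mole = 1 × 55.85 = 55.850 g
% Fe = 55.850 / 126.750 × 100 = 44.06%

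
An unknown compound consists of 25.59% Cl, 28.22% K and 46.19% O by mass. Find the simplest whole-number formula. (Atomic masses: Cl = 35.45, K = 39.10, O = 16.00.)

Assume 100 g: 25.59 g Cl, 28.22 g K, 46.19 g O.
n(Cl) = 25.59/35.45 = 0.7219, n(K) = 28.22/39.10 = 0.7217, n(O) = 46.19/16.00 = 2.887
Divide by the smallest (0.7217 mol K): Cl 1.000, K 1.000, O 4.000
→ ClKO4

ClKO4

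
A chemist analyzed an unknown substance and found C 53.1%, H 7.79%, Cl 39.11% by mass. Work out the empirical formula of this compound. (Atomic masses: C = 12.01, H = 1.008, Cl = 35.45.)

C4H7Cl

Assume 100 g: 53.1 g C, 7.79 g H, 39.11 g Cl.
C: 53.1 g ÷ 12.01 g/mol = 4.421 mol
H: 7.79 g ÷ 1.008 g/mol = 7.728 mol
Cl: 39.11 g ÷ 35.45 g/mol = 1.103 mol
Divide by the smallest (1.103 mol Cl): C 4.008, H 7.005, Cl 1.000
≈ 4:7:1 → C4H7Cl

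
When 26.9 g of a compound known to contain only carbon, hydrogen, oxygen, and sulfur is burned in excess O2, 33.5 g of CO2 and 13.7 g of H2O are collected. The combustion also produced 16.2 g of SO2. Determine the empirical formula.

C3H6O2S

mol C = 33.5 / 44.01 = 0.7612; mass C = 0.7612 × 12.01 = 9.142 g
mol H = 2 × (13.7 / 18.02) = 1.521; mass H = 1.521 × 1.008 = 1.533 g
mol S = 16.2 / 64.07 = 0.2528; mass S = 8.109 g
mass O = 26.9 − (18.78) = 8.117 g → mol O = 0.5073
Ratios (÷ 0.2528): C 3.010, H 6.014, O 2.006, S 1.000
≈ 3:6:2:1 → C3H6O2S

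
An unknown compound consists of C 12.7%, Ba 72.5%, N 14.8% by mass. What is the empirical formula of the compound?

Assume 100 g: 12.7 g C, 72.5 g Ba, 14.8 g N.
C: 12.7 g ÷ 12.01 g/mol = 1.057 mol
Ba: 72.5 g ÷ 137.33 g/mol = 0.5279 mol
N: 14.8 g ÷ 14.01 g/mol = 1.056 mol
Ratios (÷ 0.5279): C 2.003, Ba 1.000, N 2.001
Ratio ≈ 2:1:2, so the empirical formula is C2BaN2

C2BaN2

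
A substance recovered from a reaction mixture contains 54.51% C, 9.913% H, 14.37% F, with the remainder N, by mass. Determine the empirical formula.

C6H13FN2

Assume 100 g: 54.51 g C, 9.913 g H, 14.37 g F, 21.207 g N.
Moles — C: 54.51 / 12.01 = 4.539 mol; H: 9.913 / 1.008 = 9.834 mol; F: 14.37 / 19.00 = 0.7563 mol; N: 21.207 / 14.01 = 1.514 mol
Smallest is F at 0.7563 mol; normalising gives C 6.001, H 13.003, F 1.000, N 2.001
→ C6H13FN2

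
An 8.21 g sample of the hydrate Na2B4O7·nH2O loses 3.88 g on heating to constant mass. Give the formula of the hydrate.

Mass of anhydrous Na2B4O7 = 8.21 − 3.88 = 4.33 g
mol H2O = 3.88 / 18.02 = 0.2153
Molar mass of Na2B4O7 = 201.22 g/mol → mol Na2B4O7 = 4.33 / 201.22 = 0.02152
n = 0.2153 / 0.02152 = 10.01 ≈ 10 → Na2B4O7·10H2O

Na2B4O7·10H2O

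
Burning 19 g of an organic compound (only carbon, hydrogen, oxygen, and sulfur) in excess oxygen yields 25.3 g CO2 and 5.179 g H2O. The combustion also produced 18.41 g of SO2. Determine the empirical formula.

mol C = 25.3 / 44.01 = 0.5749; mass C = 0.5749 × 12.01 = 6.904 g
mol H = 2 × (5.179 / 18.02) = 0.5748; mass H = 0.5748 × 1.008 = 0.5794 g
mol S = 18.41 / 64.07 = 0.2873; mass S = 9.215 g
mass O = 19 − (16.70) = 2.301 g → mol O = 0.1438
Divide by the smallest (0.1438 mol O): C 3.997, H 3.996, O 1.000, S 1.998
Ratio ≈ 4:4:1:2, so the empirical formula is C4H4OS2

C4H4OS2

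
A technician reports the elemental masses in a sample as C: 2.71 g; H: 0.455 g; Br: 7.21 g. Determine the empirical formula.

C: 2.71 g ÷ 12.01 g/mol = 0.2256 mol
H: 0.455 g ÷ 1.008 g/mol = 0.4514 mol
Br: 7.21 g ÷ 79.90 g/mol = 0.09024 mol
Divide by the smallest (0.09024 mol Br): C 2.501, H 5.002, Br 1.000
Scaling by 2: C 5.00, H 10.00, Br 2.00 → C5H10Br2

C5H10Br2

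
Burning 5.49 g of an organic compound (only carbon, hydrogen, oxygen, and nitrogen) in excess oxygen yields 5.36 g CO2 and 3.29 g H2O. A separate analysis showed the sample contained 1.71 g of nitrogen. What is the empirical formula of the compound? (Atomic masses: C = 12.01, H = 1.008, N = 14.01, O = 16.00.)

mol C = 5.36 / 44.01 = 0.1218; mass C = 0.1218 × 12.01 = 1.463 g
mol H = 2 × (3.29 / 18.02) = 0.3651; mass H = 0.3651 × 1.008 = 0.3681 g
mol N = 1.71 / 14.01 = 0.1221
mass O = 5.49 − (3.541) = 1.949 g → mol O = 0.1218
Divide by the smallest (0.1218 mol C): C 1.000, H 2.998, N 1.002, O 1.000
≈ 1:3:1:1 → CH3NO

CH3NO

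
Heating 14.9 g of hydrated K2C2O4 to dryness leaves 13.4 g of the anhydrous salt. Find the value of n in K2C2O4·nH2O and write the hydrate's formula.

K2C2O4·H2O

Mass of water lost = 14.9 − 13.4 = 1.5 g → 1.5 / 18.02 = 0.08324 mol H2O
Molar mass of K2C2O4 = 166.22 g/mol → mol K2C2O4 = 13.4 / 166.22 = 0.08062
n = 0.08324 / 0.08062 = 1.03 ≈ 1 → K2C2O4·H2O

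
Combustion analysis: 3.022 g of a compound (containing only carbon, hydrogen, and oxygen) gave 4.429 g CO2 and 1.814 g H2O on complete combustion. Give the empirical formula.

mol C = 4.429 / 44.01 = 0.1006; mass C = 0.1006 × 12.01 = 1.209 g
mol H = 2 × (1.814 / 18.02) = 0.2013; mass H = 0.2013 × 1.008 = 0.2029 g
mass O = 3.022 − (1.412) = 1.610 g → mol O = 0.1007
Ratios (÷ 0.1006): C 1.000, H 2.001, O 1.000
→ CH2O

CH2O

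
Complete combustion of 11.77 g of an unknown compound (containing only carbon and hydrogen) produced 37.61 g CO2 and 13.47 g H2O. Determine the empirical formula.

C4H7

mol C = 37.61 / 44.01 = 0.8546; mass C = 0.8546 × 12.01 = 10.26 g
mol H = 2 × (13.47 / 18.02) = 1.495; mass H = 1.495 × 1.008 = 1.507 g
Smallest is C at 0.8546 mol; normalising gives C 1.000, H 1.749
×4: C 4.00, H 7.00 → C4H7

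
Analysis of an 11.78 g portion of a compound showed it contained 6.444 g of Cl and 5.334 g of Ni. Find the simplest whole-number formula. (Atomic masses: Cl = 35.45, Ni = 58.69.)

Cl: 6.444 g ÷ 35.45 g/mol = 0.1818 mol
Ni: 5.334 g ÷ 58.69 g/mol = 0.09088 mol
Divide by the smallest (0.09088 mol Ni): Cl 2.000, Ni 1.000
Ratio ≈ 2:1, so the empirical formula is Cl2Ni

Cl2Ni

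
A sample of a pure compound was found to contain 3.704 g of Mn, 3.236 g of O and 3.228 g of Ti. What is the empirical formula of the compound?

Mn: 3.704 g ÷ 54.94 g/mol = 0.06742 mol
O: 3.236 g ÷ 16.00 g/mol = 0.2023 mol
Ti: 3.228 g ÷ 47.87 g/mol = 0.06743 mol
Ratios (÷ 0.06742): Mn 1.000, O 3.000, Ti 1.000
→ MnO3Ti

MnO3Ti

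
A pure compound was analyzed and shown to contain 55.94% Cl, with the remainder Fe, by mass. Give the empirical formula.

Cl2Fe

Assume 100 g: 55.94 g Cl, 44.06 g Fe.
n(Cl) = 55.94/35.45 = 1.578, n(Fe) = 44.06/55.85 = 0.7889
Smallest is Fe at 0.7889 mol; normalising gives Cl 2.000, Fe 1.000
Ratio ≈ 2:1, so the empirical formula is Cl2Fe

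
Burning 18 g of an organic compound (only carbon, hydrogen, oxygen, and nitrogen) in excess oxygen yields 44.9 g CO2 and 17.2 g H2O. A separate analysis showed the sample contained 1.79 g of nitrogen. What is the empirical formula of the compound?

C8H15NO

mol C = 44.9 / 44.01 = 1.020; mass C = 1.020 × 12.01 = 12.25 g
mol H = 2 × (17.2 / 18.02) = 1.909; mass H = 1.909 × 1.008 = 1.924 g
mol N = 1.79 / 14.01 = 0.1278
mass O = 18 − (15.97) = 2.033 g → mol O = 0.1271
Ratios (÷ 0.1271): C 8.030, H 15.025, N 1.006, O 1.000
≈ 8:15:1:1 → C8H15NO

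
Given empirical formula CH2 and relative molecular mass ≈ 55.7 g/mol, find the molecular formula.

C4H8

Empirical-formula mass = 14.03 g/mol
n = 55.7 / 14.03 = 3.97 ≈ 4
Molecular formula = (CH2)4 = C4H8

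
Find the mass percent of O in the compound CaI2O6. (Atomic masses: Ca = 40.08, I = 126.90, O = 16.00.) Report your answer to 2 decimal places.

Molar mass = 1(40.08) + 2(126.90) + 6(16.00) = 389.880 g/mol
Mass of O per mole = 6 × 16.00 = 96.000 g
% O = 96.000 / 389.880 × 100 = 24.62%

24.62%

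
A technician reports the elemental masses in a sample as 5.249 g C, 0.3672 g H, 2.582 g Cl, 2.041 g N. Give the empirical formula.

C6H5ClN2

n(C) = 5.249/12.01 = 0.4371, n(H) = 0.3672/1.008 = 0.3643, n(Cl) = 2.582/35.45 = 0.07283, n(N) = 2.041/14.01 = 0.1457
Smallest is Cl at 0.07283 mol; normalising gives C 6.001, H 5.002, Cl 1.000, N 2.000
Ratio ≈ 6:5:1:2, so the empirical formula is C6H5ClN2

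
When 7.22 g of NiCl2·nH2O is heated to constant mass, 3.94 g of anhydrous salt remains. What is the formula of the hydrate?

Mass of water lost = 7.22 − 3.94 = 3.28 g → 3.28 / 18.02 = 0.182 mol H2O
Molar mass of NiCl2 = 129.59 g/mol → mol NiCl2 = 3.94 / 129.59 = 0.0304
n = 0.182 / 0.0304 = 5.99 ≈ 6 → NiCl2·6H2O

NiCl2·6H2O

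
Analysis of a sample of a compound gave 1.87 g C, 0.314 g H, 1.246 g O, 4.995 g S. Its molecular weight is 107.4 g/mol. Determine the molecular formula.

C2H4OS2

C: 1.87 g ÷ 12.01 g/mol = 0.1557 mol
H: 0.314 g ÷ 1.008 g/mol = 0.3115 mol
O: 1.246 g ÷ 16.00 g/mol = 0.07787 mol
S: 4.995 g ÷ 32.07 g/mol = 0.1558 mol
Divide by the smallest (0.07787 mol O): C 1.999, H 4.000, O 1.000, S 2.000
≈ 2:4:1:2 → C2H4OS2
Empirical-formula mass = 108.19 g/mol
n = 107.4 / 108.19 = 0.99 ≈ 1
Molecular formula = empirical formula = C2H4OS2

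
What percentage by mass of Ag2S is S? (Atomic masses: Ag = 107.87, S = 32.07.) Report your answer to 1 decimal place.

12.9%

Molar mass = 2(107.87) + 1(32.07) = 247.810 g/mol
Mass of S per mole = 1 × 32.07 = 32.070 g
% S = 32.070 / 247.810 × 100 = 12.9%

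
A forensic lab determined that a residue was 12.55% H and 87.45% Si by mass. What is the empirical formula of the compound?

Assume 100 g: 12.55 g H, 87.45 g Si.
n(H) = 12.55/1.008 = 12.45, n(Si) = 87.45/28.09 = 3.113
Smallest is Si at 3.113 mol; normalising gives H 3.999, Si 1.000
Ratio ≈ 4:1, so the empirical formula is H4Si

H4Si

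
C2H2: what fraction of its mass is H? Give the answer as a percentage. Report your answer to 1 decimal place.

Molar mass = 2(12.01) + 2(1.008) = 26.036 g/mol
Mass of H per mole = 2 × 1.008 = 2.016 g
% H = 2.016 / 26.036 × 100 = 7.7%

7.7%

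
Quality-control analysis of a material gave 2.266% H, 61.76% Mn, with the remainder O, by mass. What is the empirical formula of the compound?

Assume 100 g: 2.266 g H, 61.76 g Mn, 35.974 g O.
H: 2.266 g ÷ 1.008 g/mol = 2.248 mol
Mn: 61.76 g ÷ 54.94 g/mol = 1.124 mol
O: 35.974 g ÷ 16.00 g/mol = 2.248 mol
Smallest is Mn at 1.124 mol; normalising gives H 2.000, Mn 1.000, O 2.000
Ratio ≈ 2:1:2, so the empirical formula is H2MnO2

H2MnO2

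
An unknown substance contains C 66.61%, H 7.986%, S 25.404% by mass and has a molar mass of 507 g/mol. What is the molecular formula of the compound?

C28H40S4

Assume 100 g: 66.61 g C, 7.986 g H, 25.404 g S.
Moles — C: 66.61 / 12.01 = 5.546 mol; H: 7.986 / 1.008 = 7.923 mol; S: 25.404 / 32.07 = 0.7921 mol
Smallest is S at 0.7921 mol; normalising gives C 7.002, H 10.002, S 1.000
≈ 7:10:1 → C7H10S
Empirical-formula mass = 126.22 g/mol
n = 507 / 126.22 = 4.02 ≈ 4
Molecular formula = (C7H10S)×4 = C28H40S4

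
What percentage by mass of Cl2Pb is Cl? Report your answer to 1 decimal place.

Molar mass = 2(35.45) + 1(207.2) = 278.100 g/mol
Mass of Cl per mole = 2 × 35.45 = 70.900 g
% Cl = 70.900 / 278.100 × 100 = 25.5%

25.5%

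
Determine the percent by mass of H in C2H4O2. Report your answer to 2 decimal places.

6.71%

Molar mass = 2(12.01) + 4(1.008) + 2(16.00) = 60.052 g/mol
Mass of H per mole = 4 × 1.008 = 4.032 g
% H = 4.032 / 60.052 × 100 = 6.71%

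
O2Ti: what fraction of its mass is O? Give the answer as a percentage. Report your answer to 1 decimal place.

Molar mass = 2(16.00) + 1(47.87) = 79.870 g/mol
Mass of O per mole = 2 × 16.00 = 32.000 g
% O = 32.000 / 79.870 × 100 = 40.1%

40.1%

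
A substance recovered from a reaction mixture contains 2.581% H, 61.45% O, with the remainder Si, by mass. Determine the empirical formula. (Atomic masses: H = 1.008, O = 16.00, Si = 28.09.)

H2O3Si

Assume 100 g: 2.581 g H, 61.45 g O, 35.969 g Si.
n(H) = 2.581/1.008 = 2.561, n(O) = 61.45/16.00 = 3.841, n(Si) = 35.969/28.09 = 1.28
Ratios (÷ 1.28): H 2.000, O 2.999, Si 1.000
→ H2O3Si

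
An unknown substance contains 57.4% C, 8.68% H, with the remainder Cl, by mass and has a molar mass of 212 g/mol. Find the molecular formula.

Assume 100 g: 57.4 g C, 8.68 g H, 33.92 g Cl.
n(C) = 57.4/12.01 = 4.779, n(H) = 8.68/1.008 = 8.611, n(Cl) = 33.92/35.45 = 0.9568
Divide by the smallest (0.9568 mol Cl): C 4.995, H 9.000, Cl 1.000
Ratio ≈ 5:9:1, so the empirical formula is C5H9Cl
Empirical-formula mass = 104.57 g/mol
n = 212 / 104.57 = 2.03 ≈ 2
Molecular formula = (C5H9Cl)×2 = C10H18Cl2

C10H18Cl2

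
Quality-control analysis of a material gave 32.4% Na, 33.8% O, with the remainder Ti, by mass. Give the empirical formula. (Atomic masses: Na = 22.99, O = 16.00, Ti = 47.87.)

Na2O3Ti

Assume 100 g: 32.4 g Na, 33.8 g O, 33.8 g Ti.
Na: 32.4 g ÷ 22.99 g/mol = 1.409 mol
O: 33.8 g ÷ 16.00 g/mol = 2.112 mol
Ti: 33.8 g ÷ 47.87 g/mol = 0.7061 mol
Ratios (÷ 0.7061): Na 1.996, O 2.992, Ti 1.000
→ Na2O3Ti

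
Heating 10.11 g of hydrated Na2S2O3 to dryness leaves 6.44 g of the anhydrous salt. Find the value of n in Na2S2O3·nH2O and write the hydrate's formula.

Mass of water lost = 10.11 − 6.44 = 3.67 g → 3.67 / 18.02 = 0.2037 mol H2O
Molar mass of Na2S2O3 = 158.12 g/mol → mol Na2S2O3 = 6.44 / 158.12 = 0.04073
n = 0.2037 / 0.04073 = 5.00 ≈ 5 → Na2S2O3·5H2O

Na2S2O3·5H2O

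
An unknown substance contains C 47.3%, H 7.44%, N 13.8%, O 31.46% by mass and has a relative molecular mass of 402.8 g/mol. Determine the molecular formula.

Assume 100 g: 47.3 g C, 7.44 g H, 13.8 g N, 31.46 g O.
Moles — C: 47.3 / 12.01 = 3.938 mol; H: 7.44 / 1.008 = 7.381 mol; N: 13.8 / 14.01 = 0.985 mol; O: 31.46 / 16.00 = 1.966 mol
Smallest is N at 0.985 mol; normalising gives C 3.998, H 7.493, N 1.000, O 1.996
Multiply by 2: C 8.00, H 14.99, N 2.00, O 3.99 → C8H15N2O4
Empirical-formula mass = 203.22 g/mol
n = 402.8 / 203.22 = 1.98 ≈ 2
Molecular formula = (C8H15N2O4)×2 = C16H30N4O8

C16H30N4O8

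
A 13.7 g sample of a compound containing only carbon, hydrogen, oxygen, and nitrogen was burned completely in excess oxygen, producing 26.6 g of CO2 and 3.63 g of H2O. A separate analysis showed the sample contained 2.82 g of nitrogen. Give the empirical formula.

mol C = 26.6 / 44.01 = 0.6044; mass C = 0.6044 × 12.01 = 7.259 g
mol H = 2 × (3.63 / 18.02) = 0.4029; mass H = 0.4029 × 1.008 = 0.4061 g
mol N = 2.82 / 14.01 = 0.2013
mass O = 13.7 − (10.49) = 3.215 g → mol O = 0.2009
Ratios (÷ 0.2009): C 3.008, H 2.005, N 1.002, O 1.000
→ C3H2NO

C3H2NO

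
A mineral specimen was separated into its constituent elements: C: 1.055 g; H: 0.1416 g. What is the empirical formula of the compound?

C: 1.055 g ÷ 12.01 g/mol = 0.08784 mol
H: 0.1416 g ÷ 1.008 g/mol = 0.1405 mol
Divide by the smallest (0.08784 mol C): C 1.000, H 1.599
Scaling by 5: C 5.00, H 8.00 → C5H8

C5H8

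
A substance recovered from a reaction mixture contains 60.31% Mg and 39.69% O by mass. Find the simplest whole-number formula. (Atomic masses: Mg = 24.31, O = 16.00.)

MgO

Assume 100 g: 60.31 g Mg, 39.69 g O.
Mg: 60.31 g ÷ 24.31 g/mol = 2.481 mol
O: 39.69 g ÷ 16.00 g/mol = 2.481 mol
Divide by the smallest (2.481 mol O): Mg 1.000, O 1.000
→ MgO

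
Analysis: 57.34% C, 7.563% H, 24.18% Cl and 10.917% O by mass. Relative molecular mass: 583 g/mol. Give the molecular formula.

Assume 100 g: 57.34 g C, 7.563 g H, 24.18 g Cl, 10.917 g O.
n(C) = 57.34/12.01 = 4.774, n(H) = 7.563/1.008 = 7.503, n(Cl) = 24.18/35.45 = 0.6821, n(O) = 10.917/16.00 = 0.6823
Divide by the smallest (0.6821 mol Cl): C 7.000, H 11.000, Cl 1.000, O 1.000
Ratio ≈ 7:11:1:1, so the empirical formula is C7H11ClO
Empirical-formula mass = 146.61 g/mol
n = 583 / 146.61 = 3.98 ≈ 4
Molecular formula = (C7H11ClO)×4 = C28H44Cl4O4

C28H44Cl4O4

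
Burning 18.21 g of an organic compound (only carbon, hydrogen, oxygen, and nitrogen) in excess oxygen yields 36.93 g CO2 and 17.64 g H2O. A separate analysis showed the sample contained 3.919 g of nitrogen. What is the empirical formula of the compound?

C6H14N2O

mol C = 36.93 / 44.01 = 0.8391; mass C = 0.8391 × 12.01 = 10.08 g
mol H = 2 × (17.64 / 18.02) = 1.958; mass H = 1.958 × 1.008 = 1.973 g
mol N = 3.919 / 14.01 = 0.2797
mass O = 18.21 − (15.97) = 2.240 g → mol O = 0.1400
Divide by the smallest (0.14 mol O): C 5.995, H 13.987, N 1.998, O 1.000
Ratio ≈ 6:14:2:1, so the empirical formula is C6H14N2O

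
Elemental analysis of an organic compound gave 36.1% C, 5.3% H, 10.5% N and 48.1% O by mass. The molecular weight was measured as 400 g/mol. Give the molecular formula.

C12H21N3O12

Assume 100 g: 36.1 g C, 5.3 g H, 10.5 g N, 48.1 g O.
n(C) = 36.1/12.01 = 3.006, n(H) = 5.3/1.008 = 5.258, n(N) = 10.5/14.01 = 0.7495, n(O) = 48.1/16.00 = 3.006
Ratios (÷ 0.7495): C 4.011, H 7.016, N 1.000, O 4.011
→ C4H7NO4
Empirical-formula mass = 133.11 g/mol
n = 400 / 133.11 = 3.01 ≈ 3
Molecular formula = (C4H7NO4)×3 = C12H21N3O12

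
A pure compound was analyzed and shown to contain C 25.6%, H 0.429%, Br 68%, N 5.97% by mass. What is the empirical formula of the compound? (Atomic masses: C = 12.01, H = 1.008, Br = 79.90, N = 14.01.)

C5HBr2N

Assume 100 g: 25.6 g C, 0.429 g H, 68 g Br, 5.97 g N.
C: 25.6 g ÷ 12.01 g/mol = 2.132 mol
H: 0.429 g ÷ 1.008 g/mol = 0.4256 mol
Br: 68 g ÷ 79.90 g/mol = 0.8511 mol
N: 5.97 g ÷ 14.01 g/mol = 0.4261 mol
Divide by the smallest (0.4256 mol H): C 5.008, H 1.000, Br 2.000, N 1.001
→ C5HBr2N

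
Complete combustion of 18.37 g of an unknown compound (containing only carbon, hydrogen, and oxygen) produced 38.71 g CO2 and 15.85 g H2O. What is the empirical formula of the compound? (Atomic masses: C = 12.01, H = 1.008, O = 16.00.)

C7H14O3

mol C = 38.71 / 44.01 = 0.8796; mass C = 0.8796 × 12.01 = 10.56 g
mol H = 2 × (15.85 / 18.02) = 1.759; mass H = 1.759 × 1.008 = 1.773 g
mass O = 18.37 − (12.34) = 6.033 g → mol O = 0.3771
Smallest is O at 0.3771 mol; normalising gives C 2.333, H 4.665, O 1.000
×3: C 7.00, H 14.00, O 3.00 → C7H14O3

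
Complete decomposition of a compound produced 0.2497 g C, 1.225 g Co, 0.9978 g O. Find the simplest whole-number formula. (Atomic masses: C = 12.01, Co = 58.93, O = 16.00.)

CCoO3

n(C) = 0.2497/12.01 = 0.02079, n(Co) = 1.225/58.93 = 0.02079, n(O) = 0.9978/16.00 = 0.06236
Divide by the smallest (0.02079 mol Co): C 1.000, Co 1.000, O 3.000
→ CCoO3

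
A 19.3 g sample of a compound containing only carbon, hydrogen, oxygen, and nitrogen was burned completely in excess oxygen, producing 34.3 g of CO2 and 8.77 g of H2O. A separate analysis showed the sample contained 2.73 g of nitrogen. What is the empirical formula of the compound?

mol C = 34.3 / 44.01 = 0.7794; mass C = 0.7794 × 12.01 = 9.360 g
mol H = 2 × (8.77 / 18.02) = 0.9734; mass H = 0.9734 × 1.008 = 0.9811 g
mol N = 2.73 / 14.01 = 0.1949
mass O = 19.3 − (13.07) = 6.229 g → mol O = 0.3893
Divide by the smallest (0.1949 mol N): C 4.000, H 4.995, N 1.000, O 1.998
Ratio ≈ 4:5:1:2, so the empirical formula is C4H5NO2

C4H5NO2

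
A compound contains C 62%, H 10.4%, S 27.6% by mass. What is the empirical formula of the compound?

C6H12S

Assume 100 g: 62 g C, 10.4 g H, 27.6 g S.
Moles — C: 62 / 12.01 = 5.162 mol; H: 10.4 / 1.008 = 10.32 mol; S: 27.6 / 32.07 = 0.8606 mol
Ratios (÷ 0.8606): C 5.998, H 11.988, S 1.000
≈ 6:12:1 → C6H12S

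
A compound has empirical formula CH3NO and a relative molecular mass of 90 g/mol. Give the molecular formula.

Empirical-formula mass = 45.04 g/mol
n = 90 / 45.04 = 2.00 ≈ 2
Molecular formula = (CH3NO)2 = C2H6N2O2

C2H6N2O2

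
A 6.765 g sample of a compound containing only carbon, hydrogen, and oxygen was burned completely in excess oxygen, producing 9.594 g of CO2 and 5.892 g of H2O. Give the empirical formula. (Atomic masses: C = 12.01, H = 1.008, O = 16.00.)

mol C = 9.594 / 44.01 = 0.2180; mass C = 0.2180 × 12.01 = 2.618 g
mol H = 2 × (5.892 / 18.02) = 0.6539; mass H = 0.6539 × 1.008 = 0.6592 g
mass O = 6.765 − (3.277) = 3.488 g → mol O = 0.2180
Ratios (÷ 0.218): C 1.000, H 3.000, O 1.000
→ CH3O

CH3O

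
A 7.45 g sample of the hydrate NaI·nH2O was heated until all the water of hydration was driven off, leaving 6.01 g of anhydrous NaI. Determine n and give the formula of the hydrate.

NaI·2H2O

Mass of water lost = 7.45 − 6.01 = 1.44 g → 1.44 / 18.02 = 0.07991 mol H2O
Molar mass of NaI = 149.89 g/mol → mol NaI = 6.01 / 149.89 = 0.0401
n = 0.07991 / 0.0401 = 1.99 ≈ 2 → NaI·2H2O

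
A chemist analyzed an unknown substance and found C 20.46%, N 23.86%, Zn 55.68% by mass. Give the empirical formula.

C2N2Zn

Assume 100 g: 20.46 g C, 23.86 g N, 55.68 g Zn.
Moles — C: 20.46 / 12.01 = 1.704 mol; N: 23.86 / 14.01 = 1.703 mol; Zn: 55.68 / 65.38 = 0.8516 mol
Ratios (÷ 0.8516): C 2.000, N 2.000, Zn 1.000
→ C2N2Zn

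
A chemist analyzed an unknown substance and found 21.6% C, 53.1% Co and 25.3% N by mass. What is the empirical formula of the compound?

C2CoN2

Assume 100 g: 21.6 g C, 53.1 g Co, 25.3 g N.
C: 21.6 g ÷ 12.01 g/mol = 1.799 mol
Co: 53.1 g ÷ 58.93 g/mol = 0.9011 mol
N: 25.3 g ÷ 14.01 g/mol = 1.806 mol
Smallest is Co at 0.9011 mol; normalising gives C 1.996, Co 1.000, N 2.004
≈ 2:1:2 → C2CoN2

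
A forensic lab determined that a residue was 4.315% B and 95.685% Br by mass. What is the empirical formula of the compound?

Assume 100 g: 4.315 g B, 95.685 g Br.
Moles — B: 4.315 / 10.81 = 0.3992 mol; Br: 95.685 / 79.90 = 1.198 mol
Ratios (÷ 0.3992): B 1.000, Br 3.000
≈ 1:3 → BBr3

BBr3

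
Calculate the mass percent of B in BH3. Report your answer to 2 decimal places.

78.14%

Molar mass = 1(10.81) + 3(1.008) = 13.834 g/mol
Mass of B per mole = 1 × 10.81 = 10.810 g
% B = 10.810 / 13.834 × 100 = 78.14%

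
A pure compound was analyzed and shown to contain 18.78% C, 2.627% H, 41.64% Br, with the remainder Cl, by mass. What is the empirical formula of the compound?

C3H5BrCl2

Assume 100 g: 18.78 g C, 2.627 g H, 41.64 g Br, 36.953 g Cl.
n(C) = 18.78/12.01 = 1.564, n(H) = 2.627/1.008 = 2.606, n(Br) = 41.64/79.90 = 0.5212, n(Cl) = 36.953/35.45 = 1.042
Ratios (÷ 0.5212): C 3.000, H 5.001, Br 1.000, Cl 2.000
→ C3H5BrCl2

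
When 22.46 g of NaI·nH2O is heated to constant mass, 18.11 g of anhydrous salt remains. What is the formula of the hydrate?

NaI·2H2O

Mass of water lost = 22.46 − 18.11 = 4.35 g → 4.35 / 18.02 = 0.2414 mol H2O
Molar mass of NaI = 149.89 g/mol → mol NaI = 18.11 / 149.89 = 0.1208
n = 0.2414 / 0.1208 = 2.00 ≈ 2 → NaI·2H2O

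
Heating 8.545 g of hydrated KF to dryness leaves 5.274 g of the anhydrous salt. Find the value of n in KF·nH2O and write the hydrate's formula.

KF·2H2O

Mass of water lost = 8.545 − 5.274 = 3.271 g → 3.271 / 18.02 = 0.1815 mol H2O
Molar mass of KF = 58.10 g/mol → mol KF = 5.274 / 58.10 = 0.09077
n = 0.1815 / 0.09077 = 2.00 ≈ 2 → KF·2H2O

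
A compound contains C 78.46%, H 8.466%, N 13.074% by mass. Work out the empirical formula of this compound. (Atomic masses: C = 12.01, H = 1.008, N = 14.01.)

Assume 100 g: 78.46 g C, 8.466 g H, 13.074 g N.
C: 78.46 g ÷ 12.01 g/mol = 6.533 mol
H: 8.466 g ÷ 1.008 g/mol = 8.399 mol
N: 13.074 g ÷ 14.01 g/mol = 0.9332 mol
Smallest is N at 0.9332 mol; normalising gives C 7.001, H 9.000, N 1.000
Ratio ≈ 7:9:1, so the empirical formula is C7H9N

C7H9N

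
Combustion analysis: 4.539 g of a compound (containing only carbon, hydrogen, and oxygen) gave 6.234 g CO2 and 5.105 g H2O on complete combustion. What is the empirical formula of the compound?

CH4O

mol C = 6.234 / 44.01 = 0.1416; mass C = 0.1416 × 12.01 = 1.701 g
mol H = 2 × (5.105 / 18.02) = 0.5666; mass H = 0.5666 × 1.008 = 0.5711 g
mass O = 4.539 − (2.272) = 2.267 g → mol O = 0.1417
Smallest is C at 0.1416 mol; normalising gives C 1.000, H 4.000, O 1.000
Ratio ≈ 1:4:1, so the empirical formula is CH4O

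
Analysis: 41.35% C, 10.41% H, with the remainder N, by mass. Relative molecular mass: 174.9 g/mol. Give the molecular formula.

Assume 100 g: 41.35 g C, 10.41 g H, 48.24 g N.
C: 41.35 g ÷ 12.01 g/mol = 3.443 mol
H: 10.41 g ÷ 1.008 g/mol = 10.33 mol
N: 48.24 g ÷ 14.01 g/mol = 3.443 mol
Ratios (÷ 3.443): C 1.000, H 3.000, N 1.000
Ratio ≈ 1:3:1, so the empirical formula is CH3N
Empirical-formula mass = 29.04 g/mol
n = 174.9 / 29.04 = 6.02 ≈ 6
Molecular formula = (CH3N)×6 = C6H18N6

C6H18N6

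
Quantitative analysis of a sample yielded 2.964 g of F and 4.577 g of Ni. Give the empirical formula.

n(F) = 2.964/19.00 = 0.156, n(Ni) = 4.577/58.69 = 0.07799
Ratios (÷ 0.07799): F 2.000, Ni 1.000
Ratio ≈ 2:1, so the empirical formula is F2Ni

F2Ni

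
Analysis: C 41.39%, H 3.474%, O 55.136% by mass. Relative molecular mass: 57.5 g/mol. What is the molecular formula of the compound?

C2H2O2

Assume 100 g: 41.39 g C, 3.474 g H, 55.136 g O.
n(C) = 41.39/12.01 = 3.446, n(H) = 3.474/1.008 = 3.446, n(O) = 55.136/16.00 = 3.446
Ratios (÷ 3.446): C 1.000, H 1.000, O 1.000
≈ 1:1:1 → CHO
Empirical-formula mass = 29.02 g/mol
n = 57.5 / 29.02 = 1.98 ≈ 2
Molecular formula = (CHO)×2 = C2H2O2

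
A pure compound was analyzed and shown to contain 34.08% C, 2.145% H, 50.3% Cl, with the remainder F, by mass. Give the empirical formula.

C4H3Cl2F

Assume 100 g: 34.08 g C, 2.145 g H, 50.3 g Cl, 13.475 g F.
Moles — C: 34.08 / 12.01 = 2.838 mol; H: 2.145 / 1.008 = 2.128 mol; Cl: 50.3 / 35.45 = 1.419 mol; F: 13.475 / 19.00 = 0.7092 mol
Ratios (÷ 0.7092): C 4.001, H 3.000, Cl 2.001, F 1.000
→ C4H3Cl2F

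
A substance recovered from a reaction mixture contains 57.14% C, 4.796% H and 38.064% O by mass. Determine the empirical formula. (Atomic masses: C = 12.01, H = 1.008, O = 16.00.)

Assume 100 g: 57.14 g C, 4.796 g H, 38.064 g O.
Moles — C: 57.14 / 12.01 = 4.758 mol; H: 4.796 / 1.008 = 4.758 mol; O: 38.064 / 16.00 = 2.379 mol
Divide by the smallest (2.379 mol O): C 2.000, H 2.000, O 1.000
Ratio ≈ 2:2:1, so the empirical formula is C2H2O

C2H2O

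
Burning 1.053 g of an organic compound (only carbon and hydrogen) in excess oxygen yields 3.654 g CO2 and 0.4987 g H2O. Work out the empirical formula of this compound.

C3H2

mol C = 3.654 / 44.01 = 0.08303; mass C = 0.08303 × 12.01 = 0.9971 g
mol H = 2 × (0.4987 / 18.02) = 0.05535; mass H = 0.05535 × 1.008 = 0.05579 g
Divide by the smallest (0.05535 mol H): C 1.500, H 1.000
×2: C 3.00, H 2.00 → C3H2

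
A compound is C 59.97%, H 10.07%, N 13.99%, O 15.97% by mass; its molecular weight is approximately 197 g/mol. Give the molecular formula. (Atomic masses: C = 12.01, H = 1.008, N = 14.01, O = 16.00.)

Assume 100 g: 59.97 g C, 10.07 g H, 13.99 g N, 15.97 g O.
Moles — C: 59.97 / 12.01 = 4.993 mol; H: 10.07 / 1.008 = 9.99 mol; N: 13.99 / 14.01 = 0.9986 mol; O: 15.97 / 16.00 = 0.9981 mol
Divide by the smallest (0.9981 mol O): C 5.003, H 10.009, N 1.000, O 1.000
Ratio ≈ 5:10:1:1, so the empirical formula is C5H10NO
Empirical-formula mass = 100.14 g/mol
n = 197 / 100.14 = 1.97 ≈ 2
Molecular formula = (C5H10NO)×2 = C10H20N2O2

C10H20N2O2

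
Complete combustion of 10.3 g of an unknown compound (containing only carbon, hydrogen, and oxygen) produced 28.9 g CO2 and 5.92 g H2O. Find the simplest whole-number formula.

C6H6O

mol C = 28.9 / 44.01 = 0.6567; mass C = 0.6567 × 12.01 = 7.887 g
mol H = 2 × (5.92 / 18.02) = 0.6570; mass H = 0.6570 × 1.008 = 0.6623 g
mass O = 10.3 − (8.549) = 1.751 g → mol O = 0.1094
Divide by the smallest (0.1094 mol O): C 6.000, H 6.004, O 1.000
Ratio ≈ 6:6:1, so the empirical formula is C6H6O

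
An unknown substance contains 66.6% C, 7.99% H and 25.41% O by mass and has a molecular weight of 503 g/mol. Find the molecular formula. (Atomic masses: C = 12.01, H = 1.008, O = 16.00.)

Assume 100 g: 66.6 g C, 7.99 g H, 25.41 g O.
n(C) = 66.6/12.01 = 5.545, n(H) = 7.99/1.008 = 7.927, n(O) = 25.41/16.00 = 1.588
Smallest is O at 1.588 mol; normalising gives C 3.492, H 4.991, O 1.000
×2: C 6.98, H 9.98, O 2.00 → C7H10O2
Empirical-formula mass = 126.15 g/mol
n = 503 / 126.15 = 3.99 ≈ 4
Molecular formula = (C7H10O2)×4 = C28H40O8

C28H40O8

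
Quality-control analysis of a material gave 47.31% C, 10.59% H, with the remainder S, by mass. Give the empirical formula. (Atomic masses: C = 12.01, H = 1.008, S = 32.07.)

Assume 100 g: 47.31 g C, 10.59 g H, 42.1 g S.
C: 47.31 g ÷ 12.01 g/mol = 3.939 mol
H: 10.59 g ÷ 1.008 g/mol = 10.51 mol
S: 42.1 g ÷ 32.07 g/mol = 1.313 mol
Ratios (÷ 1.313): C 3.001, H 8.003, S 1.000
≈ 3:8:1 → C3H8S

C3H8S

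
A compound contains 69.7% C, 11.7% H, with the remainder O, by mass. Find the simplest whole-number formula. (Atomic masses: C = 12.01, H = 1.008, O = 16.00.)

Assume 100 g: 69.7 g C, 11.7 g H, 18.6 g O.
Moles — C: 69.7 / 12.01 = 5.803 mol; H: 11.7 / 1.008 = 11.61 mol; O: 18.6 / 16.00 = 1.163 mol
Ratios (÷ 1.163): C 4.992, H 9.985, O 1.000
→ C5H10O

C5H10O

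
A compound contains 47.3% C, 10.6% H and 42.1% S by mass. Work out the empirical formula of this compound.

Assume 100 g: 47.3 g C, 10.6 g H, 42.1 g S.
n(C) = 47.3/12.01 = 3.938, n(H) = 10.6/1.008 = 10.52, n(S) = 42.1/32.07 = 1.313
Smallest is S at 1.313 mol; normalising gives C 3.000, H 8.011, S 1.000
≈ 3:8:1 → C3H8S

C3H8S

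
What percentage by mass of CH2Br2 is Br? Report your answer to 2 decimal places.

91.93%

Molar mass = 1(12.01) + 2(1.008) + 2(79.90) = 173.826 g/mol
Mass of Br per mole = 2 × 79.90 = 159.800 g
% Br = 159.800 / 173.826 × 100 = 91.93%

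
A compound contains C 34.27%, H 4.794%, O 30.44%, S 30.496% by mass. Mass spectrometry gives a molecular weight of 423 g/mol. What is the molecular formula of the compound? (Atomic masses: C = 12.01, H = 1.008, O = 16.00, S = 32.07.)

C12H20O8S4

Assume 100 g: 34.27 g C, 4.794 g H, 30.44 g O, 30.496 g S.
Moles — C: 34.27 / 12.01 = 2.853 mol; H: 4.794 / 1.008 = 4.756 mol; O: 30.44 / 16.00 = 1.903 mol; S: 30.496 / 32.07 = 0.9509 mol
Ratios (÷ 0.9509): C 3.001, H 5.001, O 2.001, S 1.000
≈ 3:5:2:1 → C3H5O2S
Empirical-formula mass = 105.14 g/mol
n = 423 / 105.14 = 4.02 ≈ 4
Molecular formula = (C3H5O2S)×4 = C12H20O8S4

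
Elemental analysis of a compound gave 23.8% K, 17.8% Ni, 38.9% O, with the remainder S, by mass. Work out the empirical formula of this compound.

K2NiO8S2

Assume 100 g: 23.8 g K, 17.8 g Ni, 38.9 g O, 19.5 g S.
n(K) = 23.8/39.10 = 0.6087, n(Ni) = 17.8/58.69 = 0.3033, n(O) = 38.9/16.00 = 2.431, n(S) = 19.5/32.07 = 0.608
Ratios (÷ 0.3033): K 2.007, Ni 1.000, O 8.016, S 2.005
→ K2NiO8S2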